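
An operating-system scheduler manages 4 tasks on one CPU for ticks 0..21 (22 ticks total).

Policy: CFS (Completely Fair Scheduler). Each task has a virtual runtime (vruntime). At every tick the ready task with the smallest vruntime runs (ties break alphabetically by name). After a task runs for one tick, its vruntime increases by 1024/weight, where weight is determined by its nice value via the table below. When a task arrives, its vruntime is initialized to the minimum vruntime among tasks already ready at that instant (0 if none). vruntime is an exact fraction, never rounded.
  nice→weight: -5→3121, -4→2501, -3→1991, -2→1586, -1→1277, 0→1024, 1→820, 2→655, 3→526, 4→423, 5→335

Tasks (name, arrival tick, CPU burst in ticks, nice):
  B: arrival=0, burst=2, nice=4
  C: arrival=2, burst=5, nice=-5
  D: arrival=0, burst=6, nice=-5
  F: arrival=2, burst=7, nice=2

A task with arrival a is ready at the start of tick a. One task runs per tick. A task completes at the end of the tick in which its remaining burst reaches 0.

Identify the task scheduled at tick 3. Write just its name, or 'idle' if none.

t=0: vr[B=0 D=0] → run B
t=1: vr[B=1024/423 D=0] → run D
t=2: vr[B=1024/423 C=1024/3121 D=1024/3121 F=1024/3121] → run C
t=3: vr[B=1024/423 C=2048/3121 D=1024/3121 F=1024/3121] → run D
t=4: vr[B=1024/423 C=2048/3121 D=2048/3121 F=1024/3121] → run F
t=5: vr[B=1024/423 C=2048/3121 D=2048/3121 F=3866624/2044255] → run C
t=6: vr[B=1024/423 C=3072/3121 D=2048/3121 F=3866624/2044255] → run D
t=7: vr[B=1024/423 C=3072/3121 D=3072/3121 F=3866624/2044255] → run C
t=8: vr[B=1024/423 C=4096/3121 D=3072/3121 F=3866624/2044255] → run D
t=9: vr[B=1024/423 C=4096/3121 D=4096/3121 F=3866624/2044255] → run C
t=10: vr[B=1024/423 C=5120/3121 D=4096/3121 F=3866624/2044255] → run D
t=11: vr[B=1024/423 C=5120/3121 D=5120/3121 F=3866624/2044255] → run C
t=12: vr[B=1024/423 D=5120/3121 F=3866624/2044255] → run D
t=13: vr[B=1024/423 F=3866624/2044255] → run F
t=14: vr[B=1024/423 F=7062528/2044255] → run B
t=15: vr[F=7062528/2044255] → run F
t=16: vr[F=10258432/2044255] → run F
t=17: vr[F=13454336/2044255] → run F
t=18: vr[F=3330048/408851] → run F
t=19: vr[F=19846144/2044255] → run F
t=20: (idle)
t=21: (idle)

running at tick 3 = D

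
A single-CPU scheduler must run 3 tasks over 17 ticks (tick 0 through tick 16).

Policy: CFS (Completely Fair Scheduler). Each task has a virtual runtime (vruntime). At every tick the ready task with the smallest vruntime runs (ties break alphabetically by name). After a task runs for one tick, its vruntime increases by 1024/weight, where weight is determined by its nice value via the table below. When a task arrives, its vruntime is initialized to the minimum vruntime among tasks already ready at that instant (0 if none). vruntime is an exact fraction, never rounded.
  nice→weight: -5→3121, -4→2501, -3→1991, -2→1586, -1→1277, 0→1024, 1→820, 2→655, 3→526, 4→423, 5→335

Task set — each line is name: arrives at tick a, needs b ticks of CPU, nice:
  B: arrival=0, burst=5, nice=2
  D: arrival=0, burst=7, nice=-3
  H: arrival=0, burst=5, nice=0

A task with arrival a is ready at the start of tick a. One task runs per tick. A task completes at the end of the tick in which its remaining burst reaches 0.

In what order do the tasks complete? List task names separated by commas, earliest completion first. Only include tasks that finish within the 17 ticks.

completion order = D, H, B

t=0: vr[B=0 D=0 H=0] → run B
t=1: vr[B=1024/655 D=0 H=0] → run D
t=2: vr[B=1024/655 D=1024/1991 H=0] → run H
t=3: vr[B=1024/655 D=1024/1991 H=1] → run D
t=4: vr[B=1024/655 D=2048/1991 H=1] → run H
t=5: vr[B=1024/655 D=2048/1991 H=2] → run D
t=6: vr[B=1024/655 D=3072/1991 H=2] → run D
t=7: vr[B=1024/655 D=4096/1991 H=2] → run B
t=8: vr[B=2048/655 D=4096/1991 H=2] → run H
t=9: vr[B=2048/655 D=4096/1991 H=3] → run D
t=10: vr[B=2048/655 D=5120/1991 H=3] → run D
t=11: vr[B=2048/655 D=6144/1991 H=3] → run H
t=12: vr[B=2048/655 D=6144/1991 H=4] → run D
t=13: vr[B=2048/655 H=4] → run B
t=14: vr[B=3072/655 H=4] → run H
t=15: vr[B=3072/655] → run B
t=16: vr[B=4096/655] → run B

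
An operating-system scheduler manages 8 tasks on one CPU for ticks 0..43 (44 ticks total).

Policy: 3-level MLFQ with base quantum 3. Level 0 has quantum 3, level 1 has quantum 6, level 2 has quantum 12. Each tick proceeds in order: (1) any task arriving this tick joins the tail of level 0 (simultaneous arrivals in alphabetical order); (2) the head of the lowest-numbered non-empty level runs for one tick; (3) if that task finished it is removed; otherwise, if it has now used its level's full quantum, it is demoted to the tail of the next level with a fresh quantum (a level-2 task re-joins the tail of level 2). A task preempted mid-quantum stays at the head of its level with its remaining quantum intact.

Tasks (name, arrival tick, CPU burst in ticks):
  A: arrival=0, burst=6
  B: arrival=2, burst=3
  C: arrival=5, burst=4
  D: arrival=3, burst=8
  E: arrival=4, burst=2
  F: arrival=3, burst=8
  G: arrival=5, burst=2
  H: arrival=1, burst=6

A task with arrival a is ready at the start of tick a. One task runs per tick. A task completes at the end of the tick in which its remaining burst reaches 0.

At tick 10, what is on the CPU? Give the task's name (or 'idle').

running at tick 10 = D

t=0: L0/L1/L2 = A/-/- → run A
t=1: L0/L1/L2 = AH/-/- → run A
t=2: L0/L1/L2 = AHB/-/- → run A
t=3: L0/L1/L2 = HBDF/A/- → run H
t=4: L0/L1/L2 = HBDFE/A/- → run H
t=5: L0/L1/L2 = HBDFECG/A/- → run H
t=6: L0/L1/L2 = BDFECG/AH/- → run B
t=7: L0/L1/L2 = BDFECG/AH/- → run B
t=8: L0/L1/L2 = BDFECG/AH/- → run B
t=9: L0/L1/L2 = DFECG/AH/- → run D
t=10: L0/L1/L2 = DFECG/AH/- → run D
t=11: L0/L1/L2 = DFECG/AH/- → run D
t=12: L0/L1/L2 = FECG/AHD/- → run F
t=13: L0/L1/L2 = FECG/AHD/- → run F
t=14: L0/L1/L2 = FECG/AHD/- → run F
t=15: L0/L1/L2 = ECG/AHDF/- → run E
t=16: L0/L1/L2 = ECG/AHDF/- → run E
t=17: L0/L1/L2 = CG/AHDF/- → run C
t=18: L0/L1/L2 = CG/AHDF/- → run C
t=19: L0/L1/L2 = CG/AHDF/- → run C
t=20: L0/L1/L2 = G/AHDFC/- → run G
t=21: L0/L1/L2 = G/AHDFC/- → run G
t=22: L0/L1/L2 = -/AHDFC/- → run A
t=23: L0/L1/L2 = -/AHDFC/- → run A
t=24: L0/L1/L2 = -/AHDFC/- → run A
t=25: L0/L1/L2 = -/HDFC/- → run H
t=26: L0/L1/L2 = -/HDFC/- → run H
t=27: L0/L1/L2 = -/HDFC/- → run H
t=28: L0/L1/L2 = -/DFC/- → run D
t=29: L0/L1/L2 = -/DFC/- → run D
t=30: L0/L1/L2 = -/DFC/- → run D
t=31: L0/L1/L2 = -/DFC/- → run D
t=32: L0/L1/L2 = -/DFC/- → run D
t=33: L0/L1/L2 = -/FC/- → run F
t=34: L0/L1/L2 = -/FC/- → run F
t=35: L0/L1/L2 = -/FC/- → run F
t=36: L0/L1/L2 = -/FC/- → run F
t=37: L0/L1/L2 = -/FC/- → run F
t=38: L0/L1/L2 = -/C/- → run C
t=39: (idle)
t=40: (idle)
t=41: (idle)
t=42: (idle)
t=43: (idle)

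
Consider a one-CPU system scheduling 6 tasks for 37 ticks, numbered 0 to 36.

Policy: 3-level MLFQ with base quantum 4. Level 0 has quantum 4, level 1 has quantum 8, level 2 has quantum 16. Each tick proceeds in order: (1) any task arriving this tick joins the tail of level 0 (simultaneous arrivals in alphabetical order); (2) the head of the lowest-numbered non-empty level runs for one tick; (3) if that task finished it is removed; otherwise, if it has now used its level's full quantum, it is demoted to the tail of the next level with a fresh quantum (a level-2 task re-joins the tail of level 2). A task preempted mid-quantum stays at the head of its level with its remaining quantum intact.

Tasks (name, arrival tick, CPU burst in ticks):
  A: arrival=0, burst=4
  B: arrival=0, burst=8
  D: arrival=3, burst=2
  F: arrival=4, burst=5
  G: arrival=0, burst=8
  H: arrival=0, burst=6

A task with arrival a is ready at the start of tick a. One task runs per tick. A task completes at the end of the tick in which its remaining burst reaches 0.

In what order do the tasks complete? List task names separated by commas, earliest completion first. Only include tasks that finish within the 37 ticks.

completion order = A, D, B, G, H, F

t=0: L0/L1/L2 = ABGH/-/- → run A
t=1: L0/L1/L2 = ABGH/-/- → run A
t=2: L0/L1/L2 = ABGH/-/- → run A
t=3: L0/L1/L2 = ABGHD/-/- → run A
t=4: L0/L1/L2 = BGHDF/-/- → run B
t=5: L0/L1/L2 = BGHDF/-/- → run B
t=6: L0/L1/L2 = BGHDF/-/- → run B
t=7: L0/L1/L2 = BGHDF/-/- → run B
t=8: L0/L1/L2 = GHDF/B/- → run G
t=9: L0/L1/L2 = GHDF/B/- → run G
t=10: L0/L1/L2 = GHDF/B/- → run G
t=11: L0/L1/L2 = GHDF/B/- → run G
t=12: L0/L1/L2 = HDF/BG/- → run H
t=13: L0/L1/L2 = HDF/BG/- → run H
t=14: L0/L1/L2 = HDF/BG/- → run H
t=15: L0/L1/L2 = HDF/BG/- → run H
t=16: L0/L1/L2 = DF/BGH/- → run D
t=17: L0/L1/L2 = DF/BGH/- → run D
t=18: L0/L1/L2 = F/BGH/- → run F
t=19: L0/L1/L2 = F/BGH/- → run F
t=20: L0/L1/L2 = F/BGH/- → run F
t=21: L0/L1/L2 = F/BGH/- → run F
t=22: L0/L1/L2 = -/BGHF/- → run B
t=23: L0/L1/L2 = -/BGHF/- → run B
t=24: L0/L1/L2 = -/BGHF/- → run B
t=25: L0/L1/L2 = -/BGHF/- → run B
t=26: L0/L1/L2 = -/GHF/- → run G
t=27: L0/L1/L2 = -/GHF/- → run G
t=28: L0/L1/L2 = -/GHF/- → run G
t=29: L0/L1/L2 = -/GHF/- → run G
t=30: L0/L1/L2 = -/HF/- → run H
t=31: L0/L1/L2 = -/HF/- → run H
t=32: L0/L1/L2 = -/F/- → run F
t=33: (idle)
t=34: (idle)
t=35: (idle)
t=36: (idle)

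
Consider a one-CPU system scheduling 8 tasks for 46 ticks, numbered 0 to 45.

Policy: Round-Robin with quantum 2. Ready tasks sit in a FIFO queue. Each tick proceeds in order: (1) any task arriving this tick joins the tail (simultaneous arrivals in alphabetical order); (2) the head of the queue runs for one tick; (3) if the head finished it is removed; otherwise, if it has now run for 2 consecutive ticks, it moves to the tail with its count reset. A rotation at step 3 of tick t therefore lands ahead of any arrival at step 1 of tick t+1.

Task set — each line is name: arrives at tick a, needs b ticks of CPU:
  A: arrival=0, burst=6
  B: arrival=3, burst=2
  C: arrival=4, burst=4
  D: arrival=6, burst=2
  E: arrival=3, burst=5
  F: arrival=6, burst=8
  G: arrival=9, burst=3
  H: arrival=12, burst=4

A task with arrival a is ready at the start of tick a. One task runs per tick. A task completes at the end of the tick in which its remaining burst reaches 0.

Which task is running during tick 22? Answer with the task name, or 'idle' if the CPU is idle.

t=0: queue=[A] q_used=0 → run A
t=1: queue=[A] q_used=1 → run A
t=2: queue=[A] q_used=0 → run A
t=3: queue=[A,B,E] q_used=1 → run A
t=4: queue=[B,E,A,C] q_used=0 → run B
t=5: queue=[B,E,A,C] q_used=1 → run B
t=6: queue=[E,A,C,D,F] q_used=0 → run E
t=7: queue=[E,A,C,D,F] q_used=1 → run E
t=8: queue=[A,C,D,F,E] q_used=0 → run A
t=9: queue=[A,C,D,F,E,G] q_used=1 → run A
t=10: queue=[C,D,F,E,G] q_used=0 → run C
t=11: queue=[C,D,F,E,G] q_used=1 → run C
t=12: queue=[D,F,E,G,C,H] q_used=0 → run D
t=13: queue=[D,F,E,G,C,H] q_used=1 → run D
t=14: queue=[F,E,G,C,H] q_used=0 → run F
t=15: queue=[F,E,G,C,H] q_used=1 → run F
t=16: queue=[E,G,C,H,F] q_used=0 → run E
t=17: queue=[E,G,C,H,F] q_used=1 → run E
t=18: queue=[G,C,H,F,E] q_used=0 → run G
t=19: queue=[G,C,H,F,E] q_used=1 → run G
t=20: queue=[C,H,F,E,G] q_used=0 → run C
t=21: queue=[C,H,F,E,G] q_used=1 → run C
t=22: queue=[H,F,E,G] q_used=0 → run H
t=23: queue=[H,F,E,G] q_used=1 → run H
t=24: queue=[F,E,G,H] q_used=0 → run F
t=25: queue=[F,E,G,H] q_used=1 → run F
t=26: queue=[E,G,H,F] q_used=0 → run E
t=27: queue=[G,H,F] q_used=0 → run G
t=28: queue=[H,F] q_used=0 → run H
t=29: queue=[H,F] q_used=1 → run H
t=30: queue=[F] q_used=0 → run F
t=31: queue=[F] q_used=1 → run F
t=32: queue=[F] q_used=0 → run F
t=33: queue=[F] q_used=1 → run F
t=34: (idle)
t=35: (idle)
t=36: (idle)
t=37: (idle)
t=38: (idle)
t=39: (idle)
t=40: (idle)
t=41: (idle)
t=42: (idle)
t=43: (idle)
t=44: (idle)
t=45: (idle)

running at tick 22 = H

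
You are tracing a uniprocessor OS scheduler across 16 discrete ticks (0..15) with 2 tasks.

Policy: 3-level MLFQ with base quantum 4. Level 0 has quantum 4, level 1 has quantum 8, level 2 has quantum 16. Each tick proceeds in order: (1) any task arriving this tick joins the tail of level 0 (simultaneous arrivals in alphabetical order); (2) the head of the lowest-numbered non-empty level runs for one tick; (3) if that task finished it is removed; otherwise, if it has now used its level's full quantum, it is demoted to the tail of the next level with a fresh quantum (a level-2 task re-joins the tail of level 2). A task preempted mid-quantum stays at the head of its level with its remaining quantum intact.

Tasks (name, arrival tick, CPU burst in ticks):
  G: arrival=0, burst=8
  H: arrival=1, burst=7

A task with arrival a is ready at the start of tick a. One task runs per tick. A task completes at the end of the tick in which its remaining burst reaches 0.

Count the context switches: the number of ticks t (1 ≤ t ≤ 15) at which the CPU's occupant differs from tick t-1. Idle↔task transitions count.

t=0: L0/L1/L2 = G/-/- → run G
t=1: L0/L1/L2 = GH/-/- → run G
t=2: L0/L1/L2 = GH/-/- → run G
t=3: L0/L1/L2 = GH/-/- → run G
t=4: L0/L1/L2 = H/G/- → run H
t=5: L0/L1/L2 = H/G/- → run H
t=6: L0/L1/L2 = H/G/- → run H
t=7: L0/L1/L2 = H/G/- → run H
t=8: L0/L1/L2 = -/GH/- → run G
t=9: L0/L1/L2 = -/GH/- → run G
t=10: L0/L1/L2 = -/GH/- → run G
t=11: L0/L1/L2 = -/GH/- → run G
t=12: L0/L1/L2 = -/H/- → run H
t=13: L0/L1/L2 = -/H/- → run H
t=14: L0/L1/L2 = -/H/- → run H
t=15: (idle)

context switches = 4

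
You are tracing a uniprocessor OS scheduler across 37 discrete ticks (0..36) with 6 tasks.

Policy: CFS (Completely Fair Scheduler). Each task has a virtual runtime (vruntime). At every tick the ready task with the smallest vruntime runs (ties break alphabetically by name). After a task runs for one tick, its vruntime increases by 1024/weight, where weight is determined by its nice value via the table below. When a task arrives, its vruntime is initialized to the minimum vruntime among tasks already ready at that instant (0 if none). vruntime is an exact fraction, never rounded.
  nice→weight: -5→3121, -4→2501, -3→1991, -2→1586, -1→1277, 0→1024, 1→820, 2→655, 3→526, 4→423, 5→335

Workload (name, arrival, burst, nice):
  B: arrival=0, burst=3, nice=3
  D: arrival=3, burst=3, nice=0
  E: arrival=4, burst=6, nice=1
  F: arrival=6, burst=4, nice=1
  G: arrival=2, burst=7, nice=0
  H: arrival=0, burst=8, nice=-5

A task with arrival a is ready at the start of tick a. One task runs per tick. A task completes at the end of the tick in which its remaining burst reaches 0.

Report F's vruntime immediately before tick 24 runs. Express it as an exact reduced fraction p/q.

t=0: vr[B=0 H=0] → run B
t=1: vr[B=512/263 H=0] → run H
t=2: vr[B=512/263 G=1024/3121 H=1024/3121] → run G
t=3: vr[B=512/263 D=1024/3121 G=4145/3121 H=1024/3121] → run D
t=4: vr[B=512/263 D=4145/3121 E=1024/3121 G=4145/3121 H=1024/3121] → run E
t=5: vr[B=512/263 D=4145/3121 E=1008896/639805 G=4145/3121 H=1024/3121] → run H
t=6: vr[B=512/263 D=4145/3121 E=1008896/639805 F=2048/3121 G=4145/3121 H=2048/3121] → run F
t=7: vr[B=512/263 D=4145/3121 E=1008896/639805 F=1218816/639805 G=4145/3121 H=2048/3121] → run H
t=8: vr[B=512/263 D=4145/3121 E=1008896/639805 F=1218816/639805 G=4145/3121 H=3072/3121] → run H
t=9: vr[B=512/263 D=4145/3121 E=1008896/639805 F=1218816/639805 G=4145/3121 H=4096/3121] → run H
t=10: vr[B=512/263 D=4145/3121 E=1008896/639805 F=1218816/639805 G=4145/3121 H=5120/3121] → run D
t=11: vr[B=512/263 D=7266/3121 E=1008896/639805 F=1218816/639805 G=4145/3121 H=5120/3121] → run G
t=12: vr[B=512/263 D=7266/3121 E=1008896/639805 F=1218816/639805 G=7266/3121 H=5120/3121] → run E
t=13: vr[B=512/263 D=7266/3121 E=1807872/639805 F=1218816/639805 G=7266/3121 H=5120/3121] → run H
t=14: vr[B=512/263 D=7266/3121 E=1807872/639805 F=1218816/639805 G=7266/3121 H=6144/3121] → run F
t=15: vr[B=512/263 D=7266/3121 E=1807872/639805 F=2017792/639805 G=7266/3121 H=6144/3121] → run B
t=16: vr[B=1024/263 D=7266/3121 E=1807872/639805 F=2017792/639805 G=7266/3121 H=6144/3121] → run H
t=17: vr[B=1024/263 D=7266/3121 E=1807872/639805 F=2017792/639805 G=7266/3121 H=7168/3121] → run H
t=18: vr[B=1024/263 D=7266/3121 E=1807872/639805 F=2017792/639805 G=7266/3121] → run D
t=19: vr[B=1024/263 E=1807872/639805 F=2017792/639805 G=7266/3121] → run G
t=20: vr[B=1024/263 E=1807872/639805 F=2017792/639805 G=10387/3121] → run E
t=21: vr[B=1024/263 E=2606848/639805 F=2017792/639805 G=10387/3121] → run F
t=22: vr[B=1024/263 E=2606848/639805 F=2816768/639805 G=10387/3121] → run G
t=23: vr[B=1024/263 E=2606848/639805 F=2816768/639805 G=13508/3121] → run B
t=24: vr[E=2606848/639805 F=2816768/639805 G=13508/3121] → run E
t=25: vr[E=3405824/639805 F=2816768/639805 G=13508/3121] → run G
t=26: vr[E=3405824/639805 F=2816768/639805 G=16629/3121] → run F
t=27: vr[E=3405824/639805 G=16629/3121] → run E
t=28: vr[E=840960/127961 G=16629/3121] → run G
t=29: vr[E=840960/127961 G=19750/3121] → run G
t=30: vr[E=840960/127961] → run E
t=31: (idle)
t=32: (idle)
t=33: (idle)
t=34: (idle)
t=35: (idle)
t=36: (idle)

vruntime(F, start of tick 24) = 2816768/639805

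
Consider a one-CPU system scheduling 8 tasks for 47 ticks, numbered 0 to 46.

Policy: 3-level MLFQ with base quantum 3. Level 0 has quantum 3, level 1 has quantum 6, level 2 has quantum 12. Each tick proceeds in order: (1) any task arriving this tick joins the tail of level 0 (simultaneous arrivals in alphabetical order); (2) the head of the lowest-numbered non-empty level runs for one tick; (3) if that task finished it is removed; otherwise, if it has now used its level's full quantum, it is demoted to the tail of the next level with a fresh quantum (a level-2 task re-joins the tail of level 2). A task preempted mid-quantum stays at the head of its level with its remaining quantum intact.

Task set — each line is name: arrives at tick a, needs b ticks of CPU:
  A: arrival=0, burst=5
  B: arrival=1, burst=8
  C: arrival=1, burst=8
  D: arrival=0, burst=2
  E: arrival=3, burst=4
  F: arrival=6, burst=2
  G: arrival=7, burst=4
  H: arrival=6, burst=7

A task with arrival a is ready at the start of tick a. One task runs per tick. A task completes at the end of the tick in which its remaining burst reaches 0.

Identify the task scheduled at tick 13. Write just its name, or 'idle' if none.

t=0: L0/L1/L2 = AD/-/- → run A
t=1: L0/L1/L2 = ADBC/-/- → run A
t=2: L0/L1/L2 = ADBC/-/- → run A
t=3: L0/L1/L2 = DBCE/A/- → run D
t=4: L0/L1/L2 = DBCE/A/- → run D
t=5: L0/L1/L2 = BCE/A/- → run B
t=6: L0/L1/L2 = BCEFH/A/- → run B
t=7: L0/L1/L2 = BCEFHG/A/- → run B
t=8: L0/L1/L2 = CEFHG/AB/- → run C
t=9: L0/L1/L2 = CEFHG/AB/- → run C
t=10: L0/L1/L2 = CEFHG/AB/- → run C
t=11: L0/L1/L2 = EFHG/ABC/- → run E
t=12: L0/L1/L2 = EFHG/ABC/- → run E
t=13: L0/L1/L2 = EFHG/ABC/- → run E
t=14: L0/L1/L2 = FHG/ABCE/- → run F
t=15: L0/L1/L2 = FHG/ABCE/- → run F
t=16: L0/L1/L2 = HG/ABCE/- → run H
t=17: L0/L1/L2 = HG/ABCE/- → run H
t=18: L0/L1/L2 = HG/ABCE/- → run H
t=19: L0/L1/L2 = G/ABCEH/- → run G
t=20: L0/L1/L2 = G/ABCEH/- → run G
t=21: L0/L1/L2 = G/ABCEH/- → run G
t=22: L0/L1/L2 = -/ABCEHG/- → run A
t=23: L0/L1/L2 = -/ABCEHG/- → run A
t=24: L0/L1/L2 = -/BCEHG/- → run B
t=25: L0/L1/L2 = -/BCEHG/- → run B
t=26: L0/L1/L2 = -/BCEHG/- → run B
t=27: L0/L1/L2 = -/BCEHG/- → run B
t=28: L0/L1/L2 = -/BCEHG/- → run B
t=29: L0/L1/L2 = -/CEHG/- → run C
t=30: L0/L1/L2 = -/CEHG/- → run C
t=31: L0/L1/L2 = -/CEHG/- → run C
t=32: L0/L1/L2 = -/CEHG/- → run C
t=33: L0/L1/L2 = -/CEHG/- → run C
t=34: L0/L1/L2 = -/EHG/- → run E
t=35: L0/L1/L2 = -/HG/- → run H
t=36: L0/L1/L2 = -/HG/- → run H
t=37: L0/L1/L2 = -/HG/- → run H
t=38: L0/L1/L2 = -/HG/- → run H
t=39: L0/L1/L2 = -/G/- → run G
t=40: (idle)
t=41: (idle)
t=42: (idle)
t=43: (idle)
t=44: (idle)
t=45: (idle)
t=46: (idle)

running at tick 13 = E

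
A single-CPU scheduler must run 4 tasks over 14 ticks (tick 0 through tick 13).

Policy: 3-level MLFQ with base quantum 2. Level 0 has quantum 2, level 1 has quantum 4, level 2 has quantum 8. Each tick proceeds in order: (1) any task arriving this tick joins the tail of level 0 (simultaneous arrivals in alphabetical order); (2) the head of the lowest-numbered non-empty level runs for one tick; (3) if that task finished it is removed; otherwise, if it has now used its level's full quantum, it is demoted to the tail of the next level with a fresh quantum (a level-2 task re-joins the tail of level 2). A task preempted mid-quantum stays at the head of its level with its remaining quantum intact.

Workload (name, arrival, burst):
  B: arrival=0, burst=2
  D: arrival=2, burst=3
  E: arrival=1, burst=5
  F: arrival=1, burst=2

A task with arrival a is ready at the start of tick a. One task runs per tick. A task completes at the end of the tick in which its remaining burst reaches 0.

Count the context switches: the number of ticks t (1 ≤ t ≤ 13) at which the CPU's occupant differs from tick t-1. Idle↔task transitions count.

t=0: L0/L1/L2 = B/-/- → run B
t=1: L0/L1/L2 = BEF/-/- → run B
t=2: L0/L1/L2 = EFD/-/- → run E
t=3: L0/L1/L2 = EFD/-/- → run E
t=4: L0/L1/L2 = FD/E/- → run F
t=5: L0/L1/L2 = FD/E/- → run F
t=6: L0/L1/L2 = D/E/- → run D
t=7: L0/L1/L2 = D/E/- → run D
t=8: L0/L1/L2 = -/ED/- → run E
t=9: L0/L1/L2 = -/ED/- → run E
t=10: L0/L1/L2 = -/ED/- → run E
t=11: L0/L1/L2 = -/D/- → run D
t=12: (idle)
t=13: (idle)

context switches = 6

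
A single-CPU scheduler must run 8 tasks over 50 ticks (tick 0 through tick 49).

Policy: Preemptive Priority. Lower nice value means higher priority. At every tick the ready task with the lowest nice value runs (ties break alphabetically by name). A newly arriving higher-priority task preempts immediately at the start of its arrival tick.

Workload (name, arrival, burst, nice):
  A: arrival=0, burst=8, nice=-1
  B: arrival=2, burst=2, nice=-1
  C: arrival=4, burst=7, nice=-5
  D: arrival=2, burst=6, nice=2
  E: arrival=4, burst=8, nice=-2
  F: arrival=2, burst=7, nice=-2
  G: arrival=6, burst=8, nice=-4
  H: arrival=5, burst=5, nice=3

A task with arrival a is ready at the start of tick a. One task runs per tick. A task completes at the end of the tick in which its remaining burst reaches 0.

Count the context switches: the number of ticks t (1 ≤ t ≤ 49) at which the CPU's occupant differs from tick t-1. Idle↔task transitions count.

t=0: ready={A} → run A
t=1: ready={A} → run A
t=2: ready={A,B,D,F} → run F
t=3: ready={A,B,D,F} → run F
t=4: ready={A,B,C,D,E,F} → run C
t=5: ready={A,B,C,D,E,F,H} → run C
t=6: ready={A,B,C,D,E,F,G,H} → run C
t=7: ready={A,B,C,D,E,F,G,H} → run C
t=8: ready={A,B,C,D,E,F,G,H} → run C
t=9: ready={A,B,C,D,E,F,G,H} → run C
t=10: ready={A,B,C,D,E,F,G,H} → run C
t=11: ready={A,B,D,E,F,G,H} → run G
t=12: ready={A,B,D,E,F,G,H} → run G
t=13: ready={A,B,D,E,F,G,H} → run G
t=14: ready={A,B,D,E,F,G,H} → run G
t=15: ready={A,B,D,E,F,G,H} → run G
t=16: ready={A,B,D,E,F,G,H} → run G
t=17: ready={A,B,D,E,F,G,H} → run G
t=18: ready={A,B,D,E,F,G,H} → run G
t=19: ready={A,B,D,E,F,H} → run E
t=20: ready={A,B,D,E,F,H} → run E
t=21: ready={A,B,D,E,F,H} → run E
t=22: ready={A,B,D,E,F,H} → run E
t=23: ready={A,B,D,E,F,H} → run E
t=24: ready={A,B,D,E,F,H} → run E
t=25: ready={A,B,D,E,F,H} → run E
t=26: ready={A,B,D,E,F,H} → run E
t=27: ready={A,B,D,F,H} → run F
t=28: ready={A,B,D,F,H} → run F
t=29: ready={A,B,D,F,H} → run F
t=30: ready={A,B,D,F,H} → run F
t=31: ready={A,B,D,F,H} → run F
t=32: ready={A,B,D,H} → run A
t=33: ready={A,B,D,H} → run A
t=34: ready={A,B,D,H} → run A
t=35: ready={A,B,D,H} → run A
t=36: ready={A,B,D,H} → run A
t=37: ready={A,B,D,H} → run A
t=38: ready={B,D,H} → run B
t=39: ready={B,D,H} → run B
t=40: ready={D,H} → run D
t=41: ready={D,H} → run D
t=42: ready={D,H} → run D
t=43: ready={D,H} → run D
t=44: ready={D,H} → run D
t=45: ready={D,H} → run D
t=46: ready={H} → run H
t=47: ready={H} → run H
t=48: ready={H} → run H
t=49: ready={H} → run H

context switches = 9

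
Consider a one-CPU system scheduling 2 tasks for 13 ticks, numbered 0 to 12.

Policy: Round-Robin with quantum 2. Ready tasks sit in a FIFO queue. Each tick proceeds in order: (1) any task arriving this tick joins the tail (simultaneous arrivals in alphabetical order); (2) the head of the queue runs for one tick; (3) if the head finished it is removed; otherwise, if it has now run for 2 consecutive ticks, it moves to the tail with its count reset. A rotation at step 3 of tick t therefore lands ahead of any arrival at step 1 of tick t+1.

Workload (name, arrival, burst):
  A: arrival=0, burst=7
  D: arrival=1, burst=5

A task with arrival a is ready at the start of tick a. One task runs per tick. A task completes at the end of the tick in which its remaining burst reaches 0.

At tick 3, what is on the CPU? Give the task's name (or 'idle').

t=0: queue=[A] q_used=0 → run A
t=1: queue=[A,D] q_used=1 → run A
t=2: queue=[D,A] q_used=0 → run D
t=3: queue=[D,A] q_used=1 → run D
t=4: queue=[A,D] q_used=0 → run A
t=5: queue=[A,D] q_used=1 → run A
t=6: queue=[D,A] q_used=0 → run D
t=7: queue=[D,A] q_used=1 → run D
t=8: queue=[A,D] q_used=0 → run A
t=9: queue=[A,D] q_used=1 → run A
t=10: queue=[D,A] q_used=0 → run D
t=11: queue=[A] q_used=0 → run A
t=12: (idle)

running at tick 3 = D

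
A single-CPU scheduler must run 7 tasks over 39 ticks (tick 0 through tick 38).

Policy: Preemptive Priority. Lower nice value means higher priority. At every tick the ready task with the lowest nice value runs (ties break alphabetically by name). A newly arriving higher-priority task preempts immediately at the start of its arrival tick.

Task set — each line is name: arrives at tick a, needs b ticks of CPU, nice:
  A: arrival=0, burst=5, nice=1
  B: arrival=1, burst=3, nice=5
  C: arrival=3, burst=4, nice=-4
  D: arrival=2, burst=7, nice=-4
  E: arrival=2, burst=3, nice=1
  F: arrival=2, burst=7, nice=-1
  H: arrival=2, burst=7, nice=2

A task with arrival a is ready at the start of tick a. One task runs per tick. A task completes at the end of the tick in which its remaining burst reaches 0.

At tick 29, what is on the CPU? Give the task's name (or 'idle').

running at tick 29 = H

t=0: ready={A} → run A
t=1: ready={A,B} → run A
t=2: ready={A,B,D,E,F,H} → run D
t=3: ready={A,B,C,D,E,F,H} → run C
t=4: ready={A,B,C,D,E,F,H} → run C
t=5: ready={A,B,C,D,E,F,H} → run C
t=6: ready={A,B,C,D,E,F,H} → run C
t=7: ready={A,B,D,E,F,H} → run D
t=8: ready={A,B,D,E,F,H} → run D
t=9: ready={A,B,D,E,F,H} → run D
t=10: ready={A,B,D,E,F,H} → run D
t=11: ready={A,B,D,E,F,H} → run D
t=12: ready={A,B,D,E,F,H} → run D
t=13: ready={A,B,E,F,H} → run F
t=14: ready={A,B,E,F,H} → run F
t=15: ready={A,B,E,F,H} → run F
t=16: ready={A,B,E,F,H} → run F
t=17: ready={A,B,E,F,H} → run F
t=18: ready={A,B,E,F,H} → run F
t=19: ready={A,B,E,F,H} → run F
t=20: ready={A,B,E,H} → run A
t=21: ready={A,B,E,H} → run A
t=22: ready={A,B,E,H} → run A
t=23: ready={B,E,H} → run E
t=24: ready={B,E,H} → run E
t=25: ready={B,E,H} → run E
t=26: ready={B,H} → run H
t=27: ready={B,H} → run H
t=28: ready={B,H} → run H
t=29: ready={B,H} → run H
t=30: ready={B,H} → run H
t=31: ready={B,H} → run H
t=32: ready={B,H} → run H
t=33: ready={B} → run B
t=34: ready={B} → run B
t=35: ready={B} → run B
t=36: (idle)
t=37: (idle)
t=38: (idle)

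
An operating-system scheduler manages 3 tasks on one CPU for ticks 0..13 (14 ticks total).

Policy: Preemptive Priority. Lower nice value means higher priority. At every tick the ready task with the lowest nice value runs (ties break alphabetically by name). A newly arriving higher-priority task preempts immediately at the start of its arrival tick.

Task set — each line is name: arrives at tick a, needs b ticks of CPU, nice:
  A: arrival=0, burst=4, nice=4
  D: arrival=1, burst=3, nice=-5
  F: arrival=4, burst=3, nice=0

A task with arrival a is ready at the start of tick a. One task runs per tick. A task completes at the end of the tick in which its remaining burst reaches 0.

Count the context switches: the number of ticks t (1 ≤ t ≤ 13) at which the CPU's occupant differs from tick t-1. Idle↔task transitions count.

context switches = 4

t=0: ready={A} → run A
t=1: ready={A,D} → run D
t=2: ready={A,D} → run D
t=3: ready={A,D} → run D
t=4: ready={A,F} → run F
t=5: ready={A,F} → run F
t=6: ready={A,F} → run F
t=7: ready={A} → run A
t=8: ready={A} → run A
t=9: ready={A} → run A
t=10: (idle)
t=11: (idle)
t=12: (idle)
t=13: (idle)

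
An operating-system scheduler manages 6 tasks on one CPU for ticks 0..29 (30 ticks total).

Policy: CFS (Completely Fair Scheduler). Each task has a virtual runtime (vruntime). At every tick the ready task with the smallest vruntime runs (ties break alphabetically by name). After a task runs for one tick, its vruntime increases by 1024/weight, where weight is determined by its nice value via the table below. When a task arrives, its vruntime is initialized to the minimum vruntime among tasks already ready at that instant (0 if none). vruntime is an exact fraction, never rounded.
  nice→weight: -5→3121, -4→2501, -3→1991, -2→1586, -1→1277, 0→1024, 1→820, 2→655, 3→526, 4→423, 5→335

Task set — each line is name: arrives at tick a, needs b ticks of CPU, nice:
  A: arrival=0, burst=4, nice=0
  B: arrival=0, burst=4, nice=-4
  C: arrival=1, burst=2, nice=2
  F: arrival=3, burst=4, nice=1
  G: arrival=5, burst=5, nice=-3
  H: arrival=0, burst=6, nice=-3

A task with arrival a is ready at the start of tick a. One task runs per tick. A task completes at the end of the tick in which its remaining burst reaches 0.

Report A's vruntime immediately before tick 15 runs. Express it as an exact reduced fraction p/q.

vruntime(A, start of tick 15) = 2/1

t=0: vr[A=0 B=0 H=0] → run A
t=1: vr[A=1 B=0 C=0 H=0] → run B
t=2: vr[A=1 B=1024/2501 C=0 H=0] → run C
t=3: vr[A=1 B=1024/2501 C=1024/655 F=0 H=0] → run F
t=4: vr[A=1 B=1024/2501 C=1024/655 F=256/205 H=0] → run H
t=5: vr[A=1 B=1024/2501 C=1024/655 F=256/205 G=1024/2501 H=1024/1991] → run B
t=6: vr[A=1 B=2048/2501 C=1024/655 F=256/205 G=1024/2501 H=1024/1991] → run G
t=7: vr[A=1 B=2048/2501 C=1024/655 F=256/205 G=4599808/4979491 H=1024/1991] → run H
t=8: vr[A=1 B=2048/2501 C=1024/655 F=256/205 G=4599808/4979491 H=2048/1991] → run B
t=9: vr[A=1 B=3072/2501 C=1024/655 F=256/205 G=4599808/4979491 H=2048/1991] → run G
t=10: vr[A=1 B=3072/2501 C=1024/655 F=256/205 G=7160832/4979491 H=2048/1991] → run A
t=11: vr[A=2 B=3072/2501 C=1024/655 F=256/205 G=7160832/4979491 H=2048/1991] → run H
t=12: vr[A=2 B=3072/2501 C=1024/655 F=256/205 G=7160832/4979491 H=3072/1991] → run B
t=13: vr[A=2 C=1024/655 F=256/205 G=7160832/4979491 H=3072/1991] → run F
t=14: vr[A=2 C=1024/655 F=512/205 G=7160832/4979491 H=3072/1991] → run G
t=15: vr[A=2 C=1024/655 F=512/205 G=9721856/4979491 H=3072/1991] → run H
t=16: vr[A=2 C=1024/655 F=512/205 G=9721856/4979491 H=4096/1991] → run C
t=17: vr[A=2 F=512/205 G=9721856/4979491 H=4096/1991] → run G
t=18: vr[A=2 F=512/205 G=12282880/4979491 H=4096/1991] → run A
t=19: vr[A=3 F=512/205 G=12282880/4979491 H=4096/1991] → run H
t=20: vr[A=3 F=512/205 G=12282880/4979491 H=5120/1991] → run G
t=21: vr[A=3 F=512/205 H=5120/1991] → run F
t=22: vr[A=3 F=768/205 H=5120/1991] → run H
t=23: vr[A=3 F=768/205] → run A
t=24: vr[F=768/205] → run F
t=25: (idle)
t=26: (idle)
t=27: (idle)
t=28: (idle)
t=29: (idle)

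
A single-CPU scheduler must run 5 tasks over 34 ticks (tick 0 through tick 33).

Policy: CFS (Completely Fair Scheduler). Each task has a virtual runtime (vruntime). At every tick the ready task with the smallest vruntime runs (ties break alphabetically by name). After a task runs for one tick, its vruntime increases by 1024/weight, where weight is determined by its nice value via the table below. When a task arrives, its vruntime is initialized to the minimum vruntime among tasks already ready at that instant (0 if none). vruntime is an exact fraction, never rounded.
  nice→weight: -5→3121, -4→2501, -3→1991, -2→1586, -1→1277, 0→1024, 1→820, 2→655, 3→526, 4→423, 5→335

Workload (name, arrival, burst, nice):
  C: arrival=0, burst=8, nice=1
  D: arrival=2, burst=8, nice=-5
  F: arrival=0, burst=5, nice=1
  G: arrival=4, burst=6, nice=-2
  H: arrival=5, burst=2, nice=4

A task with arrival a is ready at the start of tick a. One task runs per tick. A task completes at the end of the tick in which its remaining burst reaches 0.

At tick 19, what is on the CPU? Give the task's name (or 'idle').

running at tick 19 = H

t=0: vr[C=0 F=0] → run C
t=1: vr[C=256/205 F=0] → run F
t=2: vr[C=256/205 D=256/205 F=256/205] → run C
t=3: vr[C=512/205 D=256/205 F=256/205] → run D
t=4: vr[C=512/205 D=1008896/639805 F=256/205 G=256/205] → run F
t=5: vr[C=512/205 D=1008896/639805 F=512/205 G=256/205 H=256/205] → run G
t=6: vr[C=512/205 D=1008896/639805 F=512/205 G=307968/162565 H=256/205] → run H
t=7: vr[C=512/205 D=1008896/639805 F=512/205 G=307968/162565 H=318208/86715] → run D
t=8: vr[C=512/205 D=1218816/639805 F=512/205 G=307968/162565 H=318208/86715] → run G
t=9: vr[C=512/205 D=1218816/639805 F=512/205 G=412928/162565 H=318208/86715] → run D
t=10: vr[C=512/205 D=1428736/639805 F=512/205 G=412928/162565 H=318208/86715] → run D
t=11: vr[C=512/205 D=1638656/639805 F=512/205 G=412928/162565 H=318208/86715] → run C
t=12: vr[C=768/205 D=1638656/639805 F=512/205 G=412928/162565 H=318208/86715] → run F
t=13: vr[C=768/205 D=1638656/639805 F=768/205 G=412928/162565 H=318208/86715] → run G
t=14: vr[C=768/205 D=1638656/639805 F=768/205 G=517888/162565 H=318208/86715] → run D
t=15: vr[C=768/205 D=1848576/639805 F=768/205 G=517888/162565 H=318208/86715] → run D
t=16: vr[C=768/205 D=2058496/639805 F=768/205 G=517888/162565 H=318208/86715] → run G
t=17: vr[C=768/205 D=2058496/639805 F=768/205 G=622848/162565 H=318208/86715] → run D
t=18: vr[C=768/205 D=2268416/639805 F=768/205 G=622848/162565 H=318208/86715] → run D
t=19: vr[C=768/205 F=768/205 G=622848/162565 H=318208/86715] → run H
t=20: vr[C=768/205 F=768/205 G=622848/162565] → run C
t=21: vr[C=1024/205 F=768/205 G=622848/162565] → run F
t=22: vr[C=1024/205 F=1024/205 G=622848/162565] → run G
t=23: vr[C=1024/205 F=1024/205 G=727808/162565] → run G
t=24: vr[C=1024/205 F=1024/205] → run C
t=25: vr[C=256/41 F=1024/205] → run F
t=26: vr[C=256/41] → run C
t=27: vr[C=1536/205] → run C
t=28: vr[C=1792/205] → run C
t=29: (idle)
t=30: (idle)
t=31: (idle)
t=32: (idle)
t=33: (idle)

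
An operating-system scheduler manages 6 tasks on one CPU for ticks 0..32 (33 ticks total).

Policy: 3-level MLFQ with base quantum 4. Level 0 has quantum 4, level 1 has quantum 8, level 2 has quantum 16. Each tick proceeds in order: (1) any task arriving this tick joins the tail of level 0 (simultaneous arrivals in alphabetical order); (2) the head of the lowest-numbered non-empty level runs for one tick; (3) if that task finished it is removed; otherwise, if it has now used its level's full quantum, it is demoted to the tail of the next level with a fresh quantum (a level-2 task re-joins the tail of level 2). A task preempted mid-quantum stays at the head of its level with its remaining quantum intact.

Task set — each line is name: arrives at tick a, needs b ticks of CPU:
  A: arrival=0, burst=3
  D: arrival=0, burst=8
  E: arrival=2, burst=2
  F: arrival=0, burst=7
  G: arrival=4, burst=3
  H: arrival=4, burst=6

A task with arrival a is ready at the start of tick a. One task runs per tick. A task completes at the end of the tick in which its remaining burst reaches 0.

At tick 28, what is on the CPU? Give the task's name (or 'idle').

t=0: L0/L1/L2 = ADF/-/- → run A
t=1: L0/L1/L2 = ADF/-/- → run A
t=2: L0/L1/L2 = ADFE/-/- → run A
t=3: L0/L1/L2 = DFE/-/- → run D
t=4: L0/L1/L2 = DFEGH/-/- → run D
t=5: L0/L1/L2 = DFEGH/-/- → run D
t=6: L0/L1/L2 = DFEGH/-/- → run D
t=7: L0/L1/L2 = FEGH/D/- → run F
t=8: L0/L1/L2 = FEGH/D/- → run F
t=9: L0/L1/L2 = FEGH/D/- → run F
t=10: L0/L1/L2 = FEGH/D/- → run F
t=11: L0/L1/L2 = EGH/DF/- → run E
t=12: L0/L1/L2 = EGH/DF/- → run E
t=13: L0/L1/L2 = GH/DF/- → run G
t=14: L0/L1/L2 = GH/DF/- → run G
t=15: L0/L1/L2 = GH/DF/- → run G
t=16: L0/L1/L2 = H/DF/- → run H
t=17: L0/L1/L2 = H/DF/- → run H
t=18: L0/L1/L2 = H/DF/- → run H
t=19: L0/L1/L2 = H/DF/- → run H
t=20: L0/L1/L2 = -/DFH/- → run D
t=21: L0/L1/L2 = -/DFH/- → run D
t=22: L0/L1/L2 = -/DFH/- → run D
t=23: L0/L1/L2 = -/DFH/- → run D
t=24: L0/L1/L2 = -/FH/- → run F
t=25: L0/L1/L2 = -/FH/- → run F
t=26: L0/L1/L2 = -/FH/- → run F
t=27: L0/L1/L2 = -/H/- → run H
t=28: L0/L1/L2 = -/H/- → run H
t=29: (idle)
t=30: (idle)
t=31: (idle)
t=32: (idle)

running at tick 28 = H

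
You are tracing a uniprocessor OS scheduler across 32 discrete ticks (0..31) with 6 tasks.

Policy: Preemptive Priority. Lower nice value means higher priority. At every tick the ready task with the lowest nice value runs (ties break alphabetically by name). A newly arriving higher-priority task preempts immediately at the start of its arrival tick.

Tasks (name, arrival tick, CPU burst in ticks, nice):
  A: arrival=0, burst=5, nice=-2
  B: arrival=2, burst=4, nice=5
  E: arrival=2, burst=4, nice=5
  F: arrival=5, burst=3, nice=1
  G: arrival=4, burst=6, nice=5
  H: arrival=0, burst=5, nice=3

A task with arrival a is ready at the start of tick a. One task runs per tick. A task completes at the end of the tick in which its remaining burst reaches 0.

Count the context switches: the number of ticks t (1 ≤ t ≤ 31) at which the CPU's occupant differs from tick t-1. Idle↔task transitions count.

t=0: ready={A,H} → run A
t=1: ready={A,H} → run A
t=2: ready={A,B,E,H} → run A
t=3: ready={A,B,E,H} → run A
t=4: ready={A,B,E,G,H} → run A
t=5: ready={B,E,F,G,H} → run F
t=6: ready={B,E,F,G,H} → run F
t=7: ready={B,E,F,G,H} → run F
t=8: ready={B,E,G,H} → run H
t=9: ready={B,E,G,H} → run H
t=10: ready={B,E,G,H} → run H
t=11: ready={B,E,G,H} → run H
t=12: ready={B,E,G,H} → run H
t=13: ready={B,E,G} → run B
t=14: ready={B,E,G} → run B
t=15: ready={B,E,G} → run B
t=16: ready={B,E,G} → run B
t=17: ready={E,G} → run E
t=18: ready={E,G} → run E
t=19: ready={E,G} → run E
t=20: ready={E,G} → run E
t=21: ready={G} → run G
t=22: ready={G} → run G
t=23: ready={G} → run G
t=24: ready={G} → run G
t=25: ready={G} → run G
t=26: ready={G} → run G
t=27: (idle)
t=28: (idle)
t=29: (idle)
t=30: (idle)
t=31: (idle)

context switches = 6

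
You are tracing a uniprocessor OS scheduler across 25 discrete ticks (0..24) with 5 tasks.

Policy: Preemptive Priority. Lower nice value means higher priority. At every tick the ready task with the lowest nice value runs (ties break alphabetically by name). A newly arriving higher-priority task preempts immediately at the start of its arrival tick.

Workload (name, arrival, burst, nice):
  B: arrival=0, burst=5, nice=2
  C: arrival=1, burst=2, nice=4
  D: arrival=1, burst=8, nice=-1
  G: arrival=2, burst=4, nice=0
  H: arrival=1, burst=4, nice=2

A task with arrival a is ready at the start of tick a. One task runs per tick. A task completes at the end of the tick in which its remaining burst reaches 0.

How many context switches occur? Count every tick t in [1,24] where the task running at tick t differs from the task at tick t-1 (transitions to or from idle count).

t=0: ready={B} → run B
t=1: ready={B,C,D,H} → run D
t=2: ready={B,C,D,G,H} → run D
t=3: ready={B,C,D,G,H} → run D
t=4: ready={B,C,D,G,H} → run D
t=5: ready={B,C,D,G,H} → run D
t=6: ready={B,C,D,G,H} → run D
t=7: ready={B,C,D,G,H} → run D
t=8: ready={B,C,D,G,H} → run D
t=9: ready={B,C,G,H} → run G
t=10: ready={B,C,G,H} → run G
t=11: ready={B,C,G,H} → run G
t=12: ready={B,C,G,H} → run G
t=13: ready={B,C,H} → run B
t=14: ready={B,C,H} → run B
t=15: ready={B,C,H} → run B
t=16: ready={B,C,H} → run B
t=17: ready={C,H} → run H
t=18: ready={C,H} → run H
t=19: ready={C,H} → run H
t=20: ready={C,H} → run H
t=21: ready={C} → run C
t=22: ready={C} → run C
t=23: (idle)
t=24: (idle)

context switches = 6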